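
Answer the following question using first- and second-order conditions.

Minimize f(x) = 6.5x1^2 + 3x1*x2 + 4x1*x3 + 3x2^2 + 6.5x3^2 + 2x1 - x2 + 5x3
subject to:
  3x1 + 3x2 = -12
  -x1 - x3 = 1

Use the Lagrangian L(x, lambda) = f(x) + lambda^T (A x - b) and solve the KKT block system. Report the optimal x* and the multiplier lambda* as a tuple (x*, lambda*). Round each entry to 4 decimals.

Form the Lagrangian:
  L(x, lambda) = (1/2) x^T Q x + c^T x + lambda^T (A x - b)
Stationarity (grad_x L = 0): Q x + c + A^T lambda = 0.
Primal feasibility: A x = b.

This gives the KKT block system:
  [ Q   A^T ] [ x     ]   [-c ]
  [ A    0  ] [ lambda ] = [ b ]

Solving the linear system:
  x*      = (-1.0556, -2.9444, 0.0556)
  lambda* = (7.2778, 1.5)
  f(x*)   = 43.4722

x* = (-1.0556, -2.9444, 0.0556), lambda* = (7.2778, 1.5)


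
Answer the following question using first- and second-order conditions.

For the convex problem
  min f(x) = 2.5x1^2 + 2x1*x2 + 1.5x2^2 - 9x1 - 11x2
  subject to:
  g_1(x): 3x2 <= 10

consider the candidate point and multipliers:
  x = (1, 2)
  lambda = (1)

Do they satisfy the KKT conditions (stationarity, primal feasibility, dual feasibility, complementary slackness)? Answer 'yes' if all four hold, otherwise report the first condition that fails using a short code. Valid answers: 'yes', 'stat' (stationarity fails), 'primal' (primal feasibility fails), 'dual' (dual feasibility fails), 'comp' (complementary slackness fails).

Gradient of f: grad f(x) = Q x + c = (0, -3)
Constraint values g_i(x) = a_i^T x - b_i:
  g_1((1, 2)) = -4
Stationarity residual: grad f(x) + sum_i lambda_i a_i = (0, 0)
  -> stationarity OK
Primal feasibility (all g_i <= 0): OK
Dual feasibility (all lambda_i >= 0): OK
Complementary slackness (lambda_i * g_i(x) = 0 for all i): FAILS

Verdict: the first failing condition is complementary_slackness -> comp.

comp


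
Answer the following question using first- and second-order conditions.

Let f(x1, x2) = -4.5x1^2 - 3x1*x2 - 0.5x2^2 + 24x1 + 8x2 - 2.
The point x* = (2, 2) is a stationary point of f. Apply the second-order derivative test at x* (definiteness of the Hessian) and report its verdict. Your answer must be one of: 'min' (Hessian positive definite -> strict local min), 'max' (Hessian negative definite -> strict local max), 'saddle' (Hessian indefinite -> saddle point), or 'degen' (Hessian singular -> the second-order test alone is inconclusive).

Compute the Hessian H = grad^2 f:
  H = [[-9, -3], [-3, -1]]
Verify stationarity: grad f(x*) = H x* + g = (0, 0).
Eigenvalues of H: -10, 0.
H has a zero eigenvalue (singular; negative semidefinite but not definite), so H is neither positive definite, negative definite, nor indefinite. The second-order test alone is inconclusive -> degen.
(Indeed, f is constant along the null direction of H through x*, so x* is not a strict local extremum.)

degen


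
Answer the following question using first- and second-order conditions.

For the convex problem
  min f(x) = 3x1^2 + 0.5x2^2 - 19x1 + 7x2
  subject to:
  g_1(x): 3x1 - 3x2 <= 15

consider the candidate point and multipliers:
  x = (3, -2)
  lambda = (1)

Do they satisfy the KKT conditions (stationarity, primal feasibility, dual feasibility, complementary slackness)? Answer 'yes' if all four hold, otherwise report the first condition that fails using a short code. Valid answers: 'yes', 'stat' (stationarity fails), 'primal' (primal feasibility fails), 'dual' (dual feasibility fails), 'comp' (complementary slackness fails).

Gradient of f: grad f(x) = Q x + c = (-1, 5)
Constraint values g_i(x) = a_i^T x - b_i:
  g_1((3, -2)) = 0
Stationarity residual: grad f(x) + sum_i lambda_i a_i = (2, 2)
  -> stationarity FAILS
Primal feasibility (all g_i <= 0): OK
Dual feasibility (all lambda_i >= 0): OK
Complementary slackness (lambda_i * g_i(x) = 0 for all i): OK

Verdict: the first failing condition is stationarity -> stat.

stat


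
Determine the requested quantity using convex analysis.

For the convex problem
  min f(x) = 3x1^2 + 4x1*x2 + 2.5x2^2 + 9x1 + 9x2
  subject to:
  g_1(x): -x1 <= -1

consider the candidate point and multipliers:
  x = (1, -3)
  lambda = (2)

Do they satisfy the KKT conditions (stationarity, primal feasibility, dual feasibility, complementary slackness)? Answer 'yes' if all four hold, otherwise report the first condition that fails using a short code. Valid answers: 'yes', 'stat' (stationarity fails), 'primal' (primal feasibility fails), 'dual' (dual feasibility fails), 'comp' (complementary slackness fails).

Gradient of f: grad f(x) = Q x + c = (3, -2)
Constraint values g_i(x) = a_i^T x - b_i:
  g_1((1, -3)) = 0
Stationarity residual: grad f(x) + sum_i lambda_i a_i = (1, -2)
  -> stationarity FAILS
Primal feasibility (all g_i <= 0): OK
Dual feasibility (all lambda_i >= 0): OK
Complementary slackness (lambda_i * g_i(x) = 0 for all i): OK

Verdict: the first failing condition is stationarity -> stat.

stat


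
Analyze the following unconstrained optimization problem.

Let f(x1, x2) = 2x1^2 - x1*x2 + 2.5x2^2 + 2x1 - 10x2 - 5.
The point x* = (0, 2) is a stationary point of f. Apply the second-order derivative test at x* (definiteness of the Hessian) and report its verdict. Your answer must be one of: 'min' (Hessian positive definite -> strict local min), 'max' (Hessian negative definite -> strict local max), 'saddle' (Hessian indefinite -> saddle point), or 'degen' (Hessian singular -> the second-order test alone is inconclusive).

Compute the Hessian H = grad^2 f:
  H = [[4, -1], [-1, 5]]
Verify stationarity: grad f(x*) = H x* + g = (0, 0).
Eigenvalues of H: 3.382, 5.618.
Both eigenvalues > 0, so H is positive definite -> x* is a strict local min.

min


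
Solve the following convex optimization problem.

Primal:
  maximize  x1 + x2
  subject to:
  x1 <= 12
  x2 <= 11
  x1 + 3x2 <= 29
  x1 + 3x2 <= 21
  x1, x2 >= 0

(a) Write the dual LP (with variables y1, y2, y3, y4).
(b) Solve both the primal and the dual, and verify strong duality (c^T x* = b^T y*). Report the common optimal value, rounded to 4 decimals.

The standard primal-dual pair for 'max c^T x s.t. A x <= b, x >= 0' is:
  Dual:  min b^T y  s.t.  A^T y >= c,  y >= 0.

So the dual LP is:
  minimize  12y1 + 11y2 + 29y3 + 21y4
  subject to:
    y1 + y3 + y4 >= 1
    y2 + 3y3 + 3y4 >= 1
    y1, y2, y3, y4 >= 0

Solving the primal: x* = (12, 3).
  primal value c^T x* = 15.
Solving the dual: y* = (0.6667, 0, 0, 0.3333).
  dual value b^T y* = 15.
Strong duality: c^T x* = b^T y*. Confirmed.

15


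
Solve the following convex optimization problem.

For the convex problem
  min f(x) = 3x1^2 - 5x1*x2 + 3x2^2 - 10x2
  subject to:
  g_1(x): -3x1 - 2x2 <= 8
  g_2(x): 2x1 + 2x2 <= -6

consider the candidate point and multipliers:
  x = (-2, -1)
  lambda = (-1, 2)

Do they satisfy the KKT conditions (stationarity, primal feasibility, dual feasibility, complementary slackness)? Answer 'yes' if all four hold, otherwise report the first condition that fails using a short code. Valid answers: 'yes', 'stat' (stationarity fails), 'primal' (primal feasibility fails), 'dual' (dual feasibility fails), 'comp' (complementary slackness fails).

Gradient of f: grad f(x) = Q x + c = (-7, -6)
Constraint values g_i(x) = a_i^T x - b_i:
  g_1((-2, -1)) = 0
  g_2((-2, -1)) = 0
Stationarity residual: grad f(x) + sum_i lambda_i a_i = (0, 0)
  -> stationarity OK
Primal feasibility (all g_i <= 0): OK
Dual feasibility (all lambda_i >= 0): FAILS
Complementary slackness (lambda_i * g_i(x) = 0 for all i): OK

Verdict: the first failing condition is dual_feasibility -> dual.

dual


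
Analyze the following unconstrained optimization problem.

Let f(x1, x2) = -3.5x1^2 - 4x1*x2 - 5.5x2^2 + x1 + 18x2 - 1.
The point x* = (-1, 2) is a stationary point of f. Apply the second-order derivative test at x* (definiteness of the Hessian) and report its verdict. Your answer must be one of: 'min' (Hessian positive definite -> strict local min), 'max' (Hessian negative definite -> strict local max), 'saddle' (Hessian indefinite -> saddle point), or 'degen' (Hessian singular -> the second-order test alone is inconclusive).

Compute the Hessian H = grad^2 f:
  H = [[-7, -4], [-4, -11]]
Verify stationarity: grad f(x*) = H x* + g = (0, 0).
Eigenvalues of H: -13.4721, -4.5279.
Both eigenvalues < 0, so H is negative definite -> x* is a strict local max.

max


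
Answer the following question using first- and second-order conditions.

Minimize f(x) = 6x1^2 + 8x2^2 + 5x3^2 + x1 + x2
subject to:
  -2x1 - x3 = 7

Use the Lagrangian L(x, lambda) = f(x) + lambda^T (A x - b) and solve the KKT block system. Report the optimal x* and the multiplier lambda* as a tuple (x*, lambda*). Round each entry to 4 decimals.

Form the Lagrangian:
  L(x, lambda) = (1/2) x^T Q x + c^T x + lambda^T (A x - b)
Stationarity (grad_x L = 0): Q x + c + A^T lambda = 0.
Primal feasibility: A x = b.

This gives the KKT block system:
  [ Q   A^T ] [ x     ]   [-c ]
  [ A    0  ] [ lambda ] = [ b ]

Solving the linear system:
  x*      = (-2.7115, -0.0625, -1.5769)
  lambda* = (-15.7692)
  f(x*)   = 53.8053

x* = (-2.7115, -0.0625, -1.5769), lambda* = (-15.7692)


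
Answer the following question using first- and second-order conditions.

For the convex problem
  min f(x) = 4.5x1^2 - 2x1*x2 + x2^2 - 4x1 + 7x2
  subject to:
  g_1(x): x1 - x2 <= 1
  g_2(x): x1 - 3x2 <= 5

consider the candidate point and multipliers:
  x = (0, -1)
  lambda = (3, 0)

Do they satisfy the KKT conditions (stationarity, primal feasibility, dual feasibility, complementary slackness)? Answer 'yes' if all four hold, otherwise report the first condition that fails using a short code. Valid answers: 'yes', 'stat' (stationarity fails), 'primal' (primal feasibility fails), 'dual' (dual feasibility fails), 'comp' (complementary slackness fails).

Gradient of f: grad f(x) = Q x + c = (-2, 5)
Constraint values g_i(x) = a_i^T x - b_i:
  g_1((0, -1)) = 0
  g_2((0, -1)) = -2
Stationarity residual: grad f(x) + sum_i lambda_i a_i = (1, 2)
  -> stationarity FAILS
Primal feasibility (all g_i <= 0): OK
Dual feasibility (all lambda_i >= 0): OK
Complementary slackness (lambda_i * g_i(x) = 0 for all i): OK

Verdict: the first failing condition is stationarity -> stat.

stat


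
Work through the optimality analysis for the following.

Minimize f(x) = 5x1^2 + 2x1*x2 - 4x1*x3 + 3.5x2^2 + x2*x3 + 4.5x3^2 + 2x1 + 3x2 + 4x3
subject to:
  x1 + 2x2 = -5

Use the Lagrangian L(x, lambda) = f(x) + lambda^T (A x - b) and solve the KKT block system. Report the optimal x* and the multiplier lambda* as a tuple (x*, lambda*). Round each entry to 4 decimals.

Form the Lagrangian:
  L(x, lambda) = (1/2) x^T Q x + c^T x + lambda^T (A x - b)
Stationarity (grad_x L = 0): Q x + c + A^T lambda = 0.
Primal feasibility: A x = b.

This gives the KKT block system:
  [ Q   A^T ] [ x     ]   [-c ]
  [ A    0  ] [ lambda ] = [ b ]

Solving the linear system:
  x*      = (-0.6667, -2.1667, -0.5)
  lambda* = (7)
  f(x*)   = 12.5833

x* = (-0.6667, -2.1667, -0.5), lambda* = (7)


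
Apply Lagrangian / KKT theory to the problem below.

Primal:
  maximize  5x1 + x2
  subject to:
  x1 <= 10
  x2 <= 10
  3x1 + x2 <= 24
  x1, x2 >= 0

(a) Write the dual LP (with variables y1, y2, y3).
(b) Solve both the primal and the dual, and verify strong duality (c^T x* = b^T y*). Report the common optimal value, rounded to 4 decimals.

The standard primal-dual pair for 'max c^T x s.t. A x <= b, x >= 0' is:
  Dual:  min b^T y  s.t.  A^T y >= c,  y >= 0.

So the dual LP is:
  minimize  10y1 + 10y2 + 24y3
  subject to:
    y1 + 3y3 >= 5
    y2 + y3 >= 1
    y1, y2, y3 >= 0

Solving the primal: x* = (8, 0).
  primal value c^T x* = 40.
Solving the dual: y* = (0, 0, 1.6667).
  dual value b^T y* = 40.
Strong duality: c^T x* = b^T y*. Confirmed.

40


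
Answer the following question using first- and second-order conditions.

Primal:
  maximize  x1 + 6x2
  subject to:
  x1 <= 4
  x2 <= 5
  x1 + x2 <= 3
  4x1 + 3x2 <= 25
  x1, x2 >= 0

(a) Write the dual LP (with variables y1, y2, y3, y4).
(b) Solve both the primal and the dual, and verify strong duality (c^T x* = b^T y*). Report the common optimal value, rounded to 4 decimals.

The standard primal-dual pair for 'max c^T x s.t. A x <= b, x >= 0' is:
  Dual:  min b^T y  s.t.  A^T y >= c,  y >= 0.

So the dual LP is:
  minimize  4y1 + 5y2 + 3y3 + 25y4
  subject to:
    y1 + y3 + 4y4 >= 1
    y2 + y3 + 3y4 >= 6
    y1, y2, y3, y4 >= 0

Solving the primal: x* = (0, 3).
  primal value c^T x* = 18.
Solving the dual: y* = (0, 0, 6, 0).
  dual value b^T y* = 18.
Strong duality: c^T x* = b^T y*. Confirmed.

18


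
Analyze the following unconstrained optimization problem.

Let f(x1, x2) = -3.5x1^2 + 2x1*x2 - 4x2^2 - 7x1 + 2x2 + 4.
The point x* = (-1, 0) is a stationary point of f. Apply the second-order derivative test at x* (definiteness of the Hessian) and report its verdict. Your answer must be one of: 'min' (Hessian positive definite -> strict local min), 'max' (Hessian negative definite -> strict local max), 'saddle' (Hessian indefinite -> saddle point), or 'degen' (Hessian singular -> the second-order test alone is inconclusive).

Compute the Hessian H = grad^2 f:
  H = [[-7, 2], [2, -8]]
Verify stationarity: grad f(x*) = H x* + g = (0, 0).
Eigenvalues of H: -9.5616, -5.4384.
Both eigenvalues < 0, so H is negative definite -> x* is a strict local max.

max


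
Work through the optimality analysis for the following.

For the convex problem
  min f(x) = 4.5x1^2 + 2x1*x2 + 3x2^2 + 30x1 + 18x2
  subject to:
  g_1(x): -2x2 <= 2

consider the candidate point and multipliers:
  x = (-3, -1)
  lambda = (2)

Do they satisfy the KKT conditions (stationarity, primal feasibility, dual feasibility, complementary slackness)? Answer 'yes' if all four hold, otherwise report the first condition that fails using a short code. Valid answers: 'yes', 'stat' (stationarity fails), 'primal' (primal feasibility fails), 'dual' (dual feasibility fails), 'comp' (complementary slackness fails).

Gradient of f: grad f(x) = Q x + c = (1, 6)
Constraint values g_i(x) = a_i^T x - b_i:
  g_1((-3, -1)) = 0
Stationarity residual: grad f(x) + sum_i lambda_i a_i = (1, 2)
  -> stationarity FAILS
Primal feasibility (all g_i <= 0): OK
Dual feasibility (all lambda_i >= 0): OK
Complementary slackness (lambda_i * g_i(x) = 0 for all i): OK

Verdict: the first failing condition is stationarity -> stat.

stat


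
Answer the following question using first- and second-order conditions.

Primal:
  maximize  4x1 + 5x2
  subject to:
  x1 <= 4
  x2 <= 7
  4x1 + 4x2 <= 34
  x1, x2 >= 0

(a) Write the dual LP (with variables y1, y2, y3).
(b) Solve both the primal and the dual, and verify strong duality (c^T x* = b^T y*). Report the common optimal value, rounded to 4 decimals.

The standard primal-dual pair for 'max c^T x s.t. A x <= b, x >= 0' is:
  Dual:  min b^T y  s.t.  A^T y >= c,  y >= 0.

So the dual LP is:
  minimize  4y1 + 7y2 + 34y3
  subject to:
    y1 + 4y3 >= 4
    y2 + 4y3 >= 5
    y1, y2, y3 >= 0

Solving the primal: x* = (1.5, 7).
  primal value c^T x* = 41.
Solving the dual: y* = (0, 1, 1).
  dual value b^T y* = 41.
Strong duality: c^T x* = b^T y*. Confirmed.

41


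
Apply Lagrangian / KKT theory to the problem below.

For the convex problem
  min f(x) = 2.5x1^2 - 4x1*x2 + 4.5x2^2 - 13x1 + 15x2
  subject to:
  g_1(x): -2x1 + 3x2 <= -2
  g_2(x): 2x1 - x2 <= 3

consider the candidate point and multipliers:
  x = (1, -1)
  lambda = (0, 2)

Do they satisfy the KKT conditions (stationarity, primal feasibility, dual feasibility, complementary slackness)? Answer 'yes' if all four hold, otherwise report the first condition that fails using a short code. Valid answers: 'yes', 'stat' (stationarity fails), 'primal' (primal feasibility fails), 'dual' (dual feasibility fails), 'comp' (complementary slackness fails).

Gradient of f: grad f(x) = Q x + c = (-4, 2)
Constraint values g_i(x) = a_i^T x - b_i:
  g_1((1, -1)) = -3
  g_2((1, -1)) = 0
Stationarity residual: grad f(x) + sum_i lambda_i a_i = (0, 0)
  -> stationarity OK
Primal feasibility (all g_i <= 0): OK
Dual feasibility (all lambda_i >= 0): OK
Complementary slackness (lambda_i * g_i(x) = 0 for all i): OK

Verdict: yes, KKT holds.

yes


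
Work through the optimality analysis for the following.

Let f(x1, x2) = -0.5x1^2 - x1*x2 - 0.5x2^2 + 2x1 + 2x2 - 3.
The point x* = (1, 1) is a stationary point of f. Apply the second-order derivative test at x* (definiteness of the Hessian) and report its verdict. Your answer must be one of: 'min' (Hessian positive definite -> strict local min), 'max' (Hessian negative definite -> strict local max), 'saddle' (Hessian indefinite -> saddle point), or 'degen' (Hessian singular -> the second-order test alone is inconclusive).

Compute the Hessian H = grad^2 f:
  H = [[-1, -1], [-1, -1]]
Verify stationarity: grad f(x*) = H x* + g = (0, 0).
Eigenvalues of H: -2, 0.
H has a zero eigenvalue (singular; negative semidefinite but not definite), so H is neither positive definite, negative definite, nor indefinite. The second-order test alone is inconclusive -> degen.
(Indeed, f is constant along the null direction of H through x*, so x* is not a strict local extremum.)

degen


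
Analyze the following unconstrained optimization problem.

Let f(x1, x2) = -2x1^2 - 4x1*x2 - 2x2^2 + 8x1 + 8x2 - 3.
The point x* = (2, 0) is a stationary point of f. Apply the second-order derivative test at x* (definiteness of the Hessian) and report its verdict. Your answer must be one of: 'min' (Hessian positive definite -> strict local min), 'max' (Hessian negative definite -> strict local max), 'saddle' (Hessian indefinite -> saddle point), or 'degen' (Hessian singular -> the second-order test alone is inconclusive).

Compute the Hessian H = grad^2 f:
  H = [[-4, -4], [-4, -4]]
Verify stationarity: grad f(x*) = H x* + g = (0, 0).
Eigenvalues of H: -8, 0.
H has a zero eigenvalue (singular; negative semidefinite but not definite), so H is neither positive definite, negative definite, nor indefinite. The second-order test alone is inconclusive -> degen.
(Indeed, f is constant along the null direction of H through x*, so x* is not a strict local extremum.)

degen


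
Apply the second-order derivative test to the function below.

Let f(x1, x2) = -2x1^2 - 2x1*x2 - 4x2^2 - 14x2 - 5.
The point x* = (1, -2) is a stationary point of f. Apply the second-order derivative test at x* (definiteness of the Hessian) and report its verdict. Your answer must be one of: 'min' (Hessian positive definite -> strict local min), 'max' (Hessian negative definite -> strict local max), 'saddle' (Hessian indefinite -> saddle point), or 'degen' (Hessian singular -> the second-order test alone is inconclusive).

Compute the Hessian H = grad^2 f:
  H = [[-4, -2], [-2, -8]]
Verify stationarity: grad f(x*) = H x* + g = (0, 0).
Eigenvalues of H: -8.8284, -3.1716.
Both eigenvalues < 0, so H is negative definite -> x* is a strict local max.

max


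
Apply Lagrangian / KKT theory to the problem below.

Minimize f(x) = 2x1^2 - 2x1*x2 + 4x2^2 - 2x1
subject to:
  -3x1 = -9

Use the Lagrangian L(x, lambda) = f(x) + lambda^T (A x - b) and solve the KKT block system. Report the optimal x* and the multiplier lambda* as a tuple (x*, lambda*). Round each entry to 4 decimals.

Form the Lagrangian:
  L(x, lambda) = (1/2) x^T Q x + c^T x + lambda^T (A x - b)
Stationarity (grad_x L = 0): Q x + c + A^T lambda = 0.
Primal feasibility: A x = b.

This gives the KKT block system:
  [ Q   A^T ] [ x     ]   [-c ]
  [ A    0  ] [ lambda ] = [ b ]

Solving the linear system:
  x*      = (3, 0.75)
  lambda* = (2.8333)
  f(x*)   = 9.75

x* = (3, 0.75), lambda* = (2.8333)


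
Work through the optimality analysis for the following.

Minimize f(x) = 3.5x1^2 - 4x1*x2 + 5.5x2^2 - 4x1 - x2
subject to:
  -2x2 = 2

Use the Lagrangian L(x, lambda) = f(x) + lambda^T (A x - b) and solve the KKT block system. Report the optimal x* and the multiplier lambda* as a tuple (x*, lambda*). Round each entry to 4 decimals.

Form the Lagrangian:
  L(x, lambda) = (1/2) x^T Q x + c^T x + lambda^T (A x - b)
Stationarity (grad_x L = 0): Q x + c + A^T lambda = 0.
Primal feasibility: A x = b.

This gives the KKT block system:
  [ Q   A^T ] [ x     ]   [-c ]
  [ A    0  ] [ lambda ] = [ b ]

Solving the linear system:
  x*      = (0, -1)
  lambda* = (-6)
  f(x*)   = 6.5

x* = (0, -1), lambda* = (-6)


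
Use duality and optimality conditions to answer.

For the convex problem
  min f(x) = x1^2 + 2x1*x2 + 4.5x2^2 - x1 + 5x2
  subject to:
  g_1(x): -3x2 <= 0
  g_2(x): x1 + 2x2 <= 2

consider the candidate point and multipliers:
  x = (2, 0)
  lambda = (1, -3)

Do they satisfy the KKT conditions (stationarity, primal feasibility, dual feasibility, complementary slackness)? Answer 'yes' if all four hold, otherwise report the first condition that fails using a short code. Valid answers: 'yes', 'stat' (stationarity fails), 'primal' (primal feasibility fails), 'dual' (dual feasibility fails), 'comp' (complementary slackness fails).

Gradient of f: grad f(x) = Q x + c = (3, 9)
Constraint values g_i(x) = a_i^T x - b_i:
  g_1((2, 0)) = 0
  g_2((2, 0)) = 0
Stationarity residual: grad f(x) + sum_i lambda_i a_i = (0, 0)
  -> stationarity OK
Primal feasibility (all g_i <= 0): OK
Dual feasibility (all lambda_i >= 0): FAILS
Complementary slackness (lambda_i * g_i(x) = 0 for all i): OK

Verdict: the first failing condition is dual_feasibility -> dual.

dual


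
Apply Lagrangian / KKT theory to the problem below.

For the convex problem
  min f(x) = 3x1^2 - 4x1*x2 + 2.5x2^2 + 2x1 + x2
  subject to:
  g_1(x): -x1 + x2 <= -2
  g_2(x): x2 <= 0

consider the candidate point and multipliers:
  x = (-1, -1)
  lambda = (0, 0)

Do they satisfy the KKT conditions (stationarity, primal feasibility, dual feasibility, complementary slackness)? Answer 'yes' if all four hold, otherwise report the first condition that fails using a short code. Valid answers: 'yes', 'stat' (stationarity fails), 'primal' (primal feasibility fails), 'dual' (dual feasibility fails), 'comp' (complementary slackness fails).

Gradient of f: grad f(x) = Q x + c = (0, 0)
Constraint values g_i(x) = a_i^T x - b_i:
  g_1((-1, -1)) = 2
  g_2((-1, -1)) = -1
Stationarity residual: grad f(x) + sum_i lambda_i a_i = (0, 0)
  -> stationarity OK
Primal feasibility (all g_i <= 0): FAILS
Dual feasibility (all lambda_i >= 0): OK
Complementary slackness (lambda_i * g_i(x) = 0 for all i): OK

Verdict: the first failing condition is primal_feasibility -> primal.

primal


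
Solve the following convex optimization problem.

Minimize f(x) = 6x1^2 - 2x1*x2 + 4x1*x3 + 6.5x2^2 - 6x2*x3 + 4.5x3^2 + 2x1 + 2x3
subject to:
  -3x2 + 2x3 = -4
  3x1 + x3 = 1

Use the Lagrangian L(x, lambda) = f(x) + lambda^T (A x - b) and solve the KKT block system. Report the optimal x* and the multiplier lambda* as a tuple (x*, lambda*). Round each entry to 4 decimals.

Form the Lagrangian:
  L(x, lambda) = (1/2) x^T Q x + c^T x + lambda^T (A x - b)
Stationarity (grad_x L = 0): Q x + c + A^T lambda = 0.
Primal feasibility: A x = b.

This gives the KKT block system:
  [ Q   A^T ] [ x     ]   [-c ]
  [ A    0  ] [ lambda ] = [ b ]

Solving the linear system:
  x*      = (0.614, 0.7719, -0.8421)
  lambda* = (4.6199, -1.4854)
  f(x*)   = 9.7544

x* = (0.614, 0.7719, -0.8421), lambda* = (4.6199, -1.4854)


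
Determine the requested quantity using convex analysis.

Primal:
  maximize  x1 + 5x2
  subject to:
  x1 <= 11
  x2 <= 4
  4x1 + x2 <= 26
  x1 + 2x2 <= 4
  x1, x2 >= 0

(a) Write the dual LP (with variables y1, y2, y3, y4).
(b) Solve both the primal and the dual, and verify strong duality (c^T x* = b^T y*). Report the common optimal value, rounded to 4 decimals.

The standard primal-dual pair for 'max c^T x s.t. A x <= b, x >= 0' is:
  Dual:  min b^T y  s.t.  A^T y >= c,  y >= 0.

So the dual LP is:
  minimize  11y1 + 4y2 + 26y3 + 4y4
  subject to:
    y1 + 4y3 + y4 >= 1
    y2 + y3 + 2y4 >= 5
    y1, y2, y3, y4 >= 0

Solving the primal: x* = (0, 2).
  primal value c^T x* = 10.
Solving the dual: y* = (0, 0, 0, 2.5).
  dual value b^T y* = 10.
Strong duality: c^T x* = b^T y*. Confirmed.

10


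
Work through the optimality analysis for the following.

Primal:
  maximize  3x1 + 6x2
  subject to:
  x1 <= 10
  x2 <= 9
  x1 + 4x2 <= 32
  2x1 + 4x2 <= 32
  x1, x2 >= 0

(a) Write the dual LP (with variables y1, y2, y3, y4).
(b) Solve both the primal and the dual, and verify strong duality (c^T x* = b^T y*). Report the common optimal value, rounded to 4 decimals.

The standard primal-dual pair for 'max c^T x s.t. A x <= b, x >= 0' is:
  Dual:  min b^T y  s.t.  A^T y >= c,  y >= 0.

So the dual LP is:
  minimize  10y1 + 9y2 + 32y3 + 32y4
  subject to:
    y1 + y3 + 2y4 >= 3
    y2 + 4y3 + 4y4 >= 6
    y1, y2, y3, y4 >= 0

Solving the primal: x* = (10, 3).
  primal value c^T x* = 48.
Solving the dual: y* = (0, 0, 0, 1.5).
  dual value b^T y* = 48.
Strong duality: c^T x* = b^T y*. Confirmed.

48


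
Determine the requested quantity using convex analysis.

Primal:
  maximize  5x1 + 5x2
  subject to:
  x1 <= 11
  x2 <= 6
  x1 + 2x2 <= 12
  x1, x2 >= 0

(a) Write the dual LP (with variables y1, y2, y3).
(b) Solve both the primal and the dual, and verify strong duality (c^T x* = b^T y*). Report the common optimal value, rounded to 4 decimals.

The standard primal-dual pair for 'max c^T x s.t. A x <= b, x >= 0' is:
  Dual:  min b^T y  s.t.  A^T y >= c,  y >= 0.

So the dual LP is:
  minimize  11y1 + 6y2 + 12y3
  subject to:
    y1 + y3 >= 5
    y2 + 2y3 >= 5
    y1, y2, y3 >= 0

Solving the primal: x* = (11, 0.5).
  primal value c^T x* = 57.5.
Solving the dual: y* = (2.5, 0, 2.5).
  dual value b^T y* = 57.5.
Strong duality: c^T x* = b^T y*. Confirmed.

57.5


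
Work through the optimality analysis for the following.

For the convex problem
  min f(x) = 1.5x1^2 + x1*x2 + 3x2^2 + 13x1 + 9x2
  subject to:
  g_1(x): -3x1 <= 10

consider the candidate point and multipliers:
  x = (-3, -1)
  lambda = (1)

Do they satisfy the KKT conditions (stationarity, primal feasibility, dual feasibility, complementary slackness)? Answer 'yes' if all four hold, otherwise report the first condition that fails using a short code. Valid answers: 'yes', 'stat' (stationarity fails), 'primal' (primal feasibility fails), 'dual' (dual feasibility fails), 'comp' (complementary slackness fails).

Gradient of f: grad f(x) = Q x + c = (3, 0)
Constraint values g_i(x) = a_i^T x - b_i:
  g_1((-3, -1)) = -1
Stationarity residual: grad f(x) + sum_i lambda_i a_i = (0, 0)
  -> stationarity OK
Primal feasibility (all g_i <= 0): OK
Dual feasibility (all lambda_i >= 0): OK
Complementary slackness (lambda_i * g_i(x) = 0 for all i): FAILS

Verdict: the first failing condition is complementary_slackness -> comp.

comp


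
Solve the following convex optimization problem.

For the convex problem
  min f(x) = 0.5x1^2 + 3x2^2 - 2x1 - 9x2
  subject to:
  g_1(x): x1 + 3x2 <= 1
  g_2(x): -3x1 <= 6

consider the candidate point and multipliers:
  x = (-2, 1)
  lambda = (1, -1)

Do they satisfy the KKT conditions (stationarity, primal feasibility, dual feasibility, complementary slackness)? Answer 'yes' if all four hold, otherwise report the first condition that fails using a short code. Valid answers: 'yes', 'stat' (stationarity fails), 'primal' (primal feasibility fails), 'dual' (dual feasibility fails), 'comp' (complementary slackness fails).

Gradient of f: grad f(x) = Q x + c = (-4, -3)
Constraint values g_i(x) = a_i^T x - b_i:
  g_1((-2, 1)) = 0
  g_2((-2, 1)) = 0
Stationarity residual: grad f(x) + sum_i lambda_i a_i = (0, 0)
  -> stationarity OK
Primal feasibility (all g_i <= 0): OK
Dual feasibility (all lambda_i >= 0): FAILS
Complementary slackness (lambda_i * g_i(x) = 0 for all i): OK

Verdict: the first failing condition is dual_feasibility -> dual.

dual


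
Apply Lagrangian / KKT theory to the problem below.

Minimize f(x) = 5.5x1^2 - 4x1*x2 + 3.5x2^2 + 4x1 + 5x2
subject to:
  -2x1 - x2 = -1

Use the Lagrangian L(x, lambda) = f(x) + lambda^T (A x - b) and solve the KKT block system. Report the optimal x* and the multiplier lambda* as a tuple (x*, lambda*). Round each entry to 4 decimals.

Form the Lagrangian:
  L(x, lambda) = (1/2) x^T Q x + c^T x + lambda^T (A x - b)
Stationarity (grad_x L = 0): Q x + c + A^T lambda = 0.
Primal feasibility: A x = b.

This gives the KKT block system:
  [ Q   A^T ] [ x     ]   [-c ]
  [ A    0  ] [ lambda ] = [ b ]

Solving the linear system:
  x*      = (0.4364, 0.1273)
  lambda* = (4.1455)
  f(x*)   = 3.2636

x* = (0.4364, 0.1273), lambda* = (4.1455)


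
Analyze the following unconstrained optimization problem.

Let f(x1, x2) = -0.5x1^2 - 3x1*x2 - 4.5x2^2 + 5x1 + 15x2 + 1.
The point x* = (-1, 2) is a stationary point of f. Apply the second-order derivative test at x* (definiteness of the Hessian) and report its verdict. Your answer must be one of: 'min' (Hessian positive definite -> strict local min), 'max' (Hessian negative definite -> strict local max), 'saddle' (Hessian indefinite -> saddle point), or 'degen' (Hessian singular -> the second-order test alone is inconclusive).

Compute the Hessian H = grad^2 f:
  H = [[-1, -3], [-3, -9]]
Verify stationarity: grad f(x*) = H x* + g = (0, 0).
Eigenvalues of H: -10, 0.
H has a zero eigenvalue (singular; negative semidefinite but not definite), so H is neither positive definite, negative definite, nor indefinite. The second-order test alone is inconclusive -> degen.
(Indeed, f is constant along the null direction of H through x*, so x* is not a strict local extremum.)

degen


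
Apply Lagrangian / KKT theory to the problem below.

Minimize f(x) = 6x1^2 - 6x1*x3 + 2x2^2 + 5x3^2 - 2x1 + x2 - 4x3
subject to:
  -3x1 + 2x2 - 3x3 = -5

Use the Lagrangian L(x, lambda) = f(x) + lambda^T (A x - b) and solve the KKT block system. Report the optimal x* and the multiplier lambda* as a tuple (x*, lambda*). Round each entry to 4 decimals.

Form the Lagrangian:
  L(x, lambda) = (1/2) x^T Q x + c^T x + lambda^T (A x - b)
Stationarity (grad_x L = 0): Q x + c + A^T lambda = 0.
Primal feasibility: A x = b.

This gives the KKT block system:
  [ Q   A^T ] [ x     ]   [-c ]
  [ A    0  ] [ lambda ] = [ b ]

Solving the linear system:
  x*      = (0.6205, -0.3346, 0.8231)
  lambda* = (0.1692)
  f(x*)   = -2.0109

x* = (0.6205, -0.3346, 0.8231), lambda* = (0.1692)


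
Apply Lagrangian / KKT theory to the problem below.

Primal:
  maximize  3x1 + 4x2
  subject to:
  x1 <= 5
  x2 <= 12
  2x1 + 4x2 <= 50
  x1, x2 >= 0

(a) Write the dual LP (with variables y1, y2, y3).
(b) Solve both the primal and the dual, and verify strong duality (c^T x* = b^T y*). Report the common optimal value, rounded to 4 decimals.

The standard primal-dual pair for 'max c^T x s.t. A x <= b, x >= 0' is:
  Dual:  min b^T y  s.t.  A^T y >= c,  y >= 0.

So the dual LP is:
  minimize  5y1 + 12y2 + 50y3
  subject to:
    y1 + 2y3 >= 3
    y2 + 4y3 >= 4
    y1, y2, y3 >= 0

Solving the primal: x* = (5, 10).
  primal value c^T x* = 55.
Solving the dual: y* = (1, 0, 1).
  dual value b^T y* = 55.
Strong duality: c^T x* = b^T y*. Confirmed.

55


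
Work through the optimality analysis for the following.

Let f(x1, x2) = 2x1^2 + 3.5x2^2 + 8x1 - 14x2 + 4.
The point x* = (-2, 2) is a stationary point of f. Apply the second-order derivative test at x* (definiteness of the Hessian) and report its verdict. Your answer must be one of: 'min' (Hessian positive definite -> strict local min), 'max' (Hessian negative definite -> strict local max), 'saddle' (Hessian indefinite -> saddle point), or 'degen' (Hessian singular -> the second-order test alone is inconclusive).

Compute the Hessian H = grad^2 f:
  H = [[4, 0], [0, 7]]
Verify stationarity: grad f(x*) = H x* + g = (0, 0).
Eigenvalues of H: 4, 7.
Both eigenvalues > 0, so H is positive definite -> x* is a strict local min.

min


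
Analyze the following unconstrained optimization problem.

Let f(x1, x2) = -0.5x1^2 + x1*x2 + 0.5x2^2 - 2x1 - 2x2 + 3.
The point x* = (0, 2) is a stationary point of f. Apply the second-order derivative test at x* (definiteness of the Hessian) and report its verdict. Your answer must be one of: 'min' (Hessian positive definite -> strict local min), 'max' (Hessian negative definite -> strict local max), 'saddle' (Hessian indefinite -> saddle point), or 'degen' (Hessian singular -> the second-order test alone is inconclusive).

Compute the Hessian H = grad^2 f:
  H = [[-1, 1], [1, 1]]
Verify stationarity: grad f(x*) = H x* + g = (0, 0).
Eigenvalues of H: -1.4142, 1.4142.
Eigenvalues have mixed signs, so H is indefinite -> x* is a saddle point.

saddle


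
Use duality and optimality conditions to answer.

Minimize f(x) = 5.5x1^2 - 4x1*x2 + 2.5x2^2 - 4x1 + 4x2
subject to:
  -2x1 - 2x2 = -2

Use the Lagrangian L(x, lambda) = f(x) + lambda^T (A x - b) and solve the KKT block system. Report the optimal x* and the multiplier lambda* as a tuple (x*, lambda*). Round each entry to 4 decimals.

Form the Lagrangian:
  L(x, lambda) = (1/2) x^T Q x + c^T x + lambda^T (A x - b)
Stationarity (grad_x L = 0): Q x + c + A^T lambda = 0.
Primal feasibility: A x = b.

This gives the KKT block system:
  [ Q   A^T ] [ x     ]   [-c ]
  [ A    0  ] [ lambda ] = [ b ]

Solving the linear system:
  x*      = (0.7083, 0.2917)
  lambda* = (1.3125)
  f(x*)   = 0.4792

x* = (0.7083, 0.2917), lambda* = (1.3125)


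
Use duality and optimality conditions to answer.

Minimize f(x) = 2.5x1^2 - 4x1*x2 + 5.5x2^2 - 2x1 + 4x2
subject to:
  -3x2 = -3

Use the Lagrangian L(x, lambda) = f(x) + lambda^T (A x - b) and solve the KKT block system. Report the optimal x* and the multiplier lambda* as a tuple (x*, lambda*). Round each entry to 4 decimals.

Form the Lagrangian:
  L(x, lambda) = (1/2) x^T Q x + c^T x + lambda^T (A x - b)
Stationarity (grad_x L = 0): Q x + c + A^T lambda = 0.
Primal feasibility: A x = b.

This gives the KKT block system:
  [ Q   A^T ] [ x     ]   [-c ]
  [ A    0  ] [ lambda ] = [ b ]

Solving the linear system:
  x*      = (1.2, 1)
  lambda* = (3.4)
  f(x*)   = 5.9

x* = (1.2, 1), lambda* = (3.4)


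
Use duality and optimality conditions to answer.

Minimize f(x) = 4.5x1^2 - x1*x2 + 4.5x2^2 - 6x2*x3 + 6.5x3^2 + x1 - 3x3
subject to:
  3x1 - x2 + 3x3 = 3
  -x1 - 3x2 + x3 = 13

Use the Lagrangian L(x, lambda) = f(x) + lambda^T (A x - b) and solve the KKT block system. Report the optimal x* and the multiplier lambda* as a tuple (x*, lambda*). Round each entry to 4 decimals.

Form the Lagrangian:
  L(x, lambda) = (1/2) x^T Q x + c^T x + lambda^T (A x - b)
Stationarity (grad_x L = 0): Q x + c + A^T lambda = 0.
Primal feasibility: A x = b.

This gives the KKT block system:
  [ Q   A^T ] [ x     ]   [-c ]
  [ A    0  ] [ lambda ] = [ b ]

Solving the linear system:
  x*      = (-0.4772, -4.1421, 0.0964)
  lambda* = (-3.9924, -11.1294)
  f(x*)   = 77.9467

x* = (-0.4772, -4.1421, 0.0964), lambda* = (-3.9924, -11.1294)


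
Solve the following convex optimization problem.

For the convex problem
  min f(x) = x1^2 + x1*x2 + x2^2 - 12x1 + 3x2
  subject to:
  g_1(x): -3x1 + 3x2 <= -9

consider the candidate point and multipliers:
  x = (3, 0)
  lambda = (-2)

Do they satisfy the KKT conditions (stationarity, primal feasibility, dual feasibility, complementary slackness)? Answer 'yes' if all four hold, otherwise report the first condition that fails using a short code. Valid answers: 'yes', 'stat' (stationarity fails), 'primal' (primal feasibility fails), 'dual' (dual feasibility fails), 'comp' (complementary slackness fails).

Gradient of f: grad f(x) = Q x + c = (-6, 6)
Constraint values g_i(x) = a_i^T x - b_i:
  g_1((3, 0)) = 0
Stationarity residual: grad f(x) + sum_i lambda_i a_i = (0, 0)
  -> stationarity OK
Primal feasibility (all g_i <= 0): OK
Dual feasibility (all lambda_i >= 0): FAILS
Complementary slackness (lambda_i * g_i(x) = 0 for all i): OK

Verdict: the first failing condition is dual_feasibility -> dual.

dual


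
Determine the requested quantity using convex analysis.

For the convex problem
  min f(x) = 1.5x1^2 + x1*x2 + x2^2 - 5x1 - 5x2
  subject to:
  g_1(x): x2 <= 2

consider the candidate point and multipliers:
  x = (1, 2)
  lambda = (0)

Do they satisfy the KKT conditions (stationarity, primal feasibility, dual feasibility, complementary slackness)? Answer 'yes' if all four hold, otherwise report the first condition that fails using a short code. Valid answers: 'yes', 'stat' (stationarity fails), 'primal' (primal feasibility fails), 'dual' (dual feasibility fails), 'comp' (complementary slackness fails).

Gradient of f: grad f(x) = Q x + c = (0, 0)
Constraint values g_i(x) = a_i^T x - b_i:
  g_1((1, 2)) = 0
Stationarity residual: grad f(x) + sum_i lambda_i a_i = (0, 0)
  -> stationarity OK
Primal feasibility (all g_i <= 0): OK
Dual feasibility (all lambda_i >= 0): OK
Complementary slackness (lambda_i * g_i(x) = 0 for all i): OK

Verdict: yes, KKT holds.

yes


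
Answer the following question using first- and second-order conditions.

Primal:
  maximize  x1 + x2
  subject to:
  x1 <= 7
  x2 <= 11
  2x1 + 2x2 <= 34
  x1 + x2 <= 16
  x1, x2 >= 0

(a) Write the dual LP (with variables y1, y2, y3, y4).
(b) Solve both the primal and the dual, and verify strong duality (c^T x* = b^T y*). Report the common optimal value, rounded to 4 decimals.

The standard primal-dual pair for 'max c^T x s.t. A x <= b, x >= 0' is:
  Dual:  min b^T y  s.t.  A^T y >= c,  y >= 0.

So the dual LP is:
  minimize  7y1 + 11y2 + 34y3 + 16y4
  subject to:
    y1 + 2y3 + y4 >= 1
    y2 + 2y3 + y4 >= 1
    y1, y2, y3, y4 >= 0

Solving the primal: x* = (5, 11).
  primal value c^T x* = 16.
Solving the dual: y* = (0, 0, 0, 1).
  dual value b^T y* = 16.
Strong duality: c^T x* = b^T y*. Confirmed.

16


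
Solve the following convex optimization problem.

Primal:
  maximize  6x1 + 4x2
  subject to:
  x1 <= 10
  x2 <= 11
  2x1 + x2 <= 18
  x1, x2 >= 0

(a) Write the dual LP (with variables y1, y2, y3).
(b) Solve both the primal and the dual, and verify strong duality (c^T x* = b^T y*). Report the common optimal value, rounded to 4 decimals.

The standard primal-dual pair for 'max c^T x s.t. A x <= b, x >= 0' is:
  Dual:  min b^T y  s.t.  A^T y >= c,  y >= 0.

So the dual LP is:
  minimize  10y1 + 11y2 + 18y3
  subject to:
    y1 + 2y3 >= 6
    y2 + y3 >= 4
    y1, y2, y3 >= 0

Solving the primal: x* = (3.5, 11).
  primal value c^T x* = 65.
Solving the dual: y* = (0, 1, 3).
  dual value b^T y* = 65.
Strong duality: c^T x* = b^T y*. Confirmed.

65


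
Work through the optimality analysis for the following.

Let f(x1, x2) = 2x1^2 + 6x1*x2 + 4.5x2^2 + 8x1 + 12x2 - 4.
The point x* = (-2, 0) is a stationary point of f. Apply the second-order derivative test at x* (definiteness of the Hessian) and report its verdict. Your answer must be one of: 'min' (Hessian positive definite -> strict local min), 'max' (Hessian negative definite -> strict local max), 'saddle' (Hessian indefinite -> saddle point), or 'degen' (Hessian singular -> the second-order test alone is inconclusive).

Compute the Hessian H = grad^2 f:
  H = [[4, 6], [6, 9]]
Verify stationarity: grad f(x*) = H x* + g = (0, 0).
Eigenvalues of H: 0, 13.
H has a zero eigenvalue (singular; positive semidefinite but not definite), so H is neither positive definite, negative definite, nor indefinite. The second-order test alone is inconclusive -> degen.
(Indeed, f is constant along the null direction of H through x*, so x* is not a strict local extremum.)

degen


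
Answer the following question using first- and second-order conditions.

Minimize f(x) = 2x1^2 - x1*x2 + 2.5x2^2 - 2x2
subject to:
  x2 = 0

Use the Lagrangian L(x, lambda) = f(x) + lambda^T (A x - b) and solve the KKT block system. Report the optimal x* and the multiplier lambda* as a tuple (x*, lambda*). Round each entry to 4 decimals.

Form the Lagrangian:
  L(x, lambda) = (1/2) x^T Q x + c^T x + lambda^T (A x - b)
Stationarity (grad_x L = 0): Q x + c + A^T lambda = 0.
Primal feasibility: A x = b.

This gives the KKT block system:
  [ Q   A^T ] [ x     ]   [-c ]
  [ A    0  ] [ lambda ] = [ b ]

Solving the linear system:
  x*      = (0, 0)
  lambda* = (2)
  f(x*)   = 0

x* = (0, 0), lambda* = (2)


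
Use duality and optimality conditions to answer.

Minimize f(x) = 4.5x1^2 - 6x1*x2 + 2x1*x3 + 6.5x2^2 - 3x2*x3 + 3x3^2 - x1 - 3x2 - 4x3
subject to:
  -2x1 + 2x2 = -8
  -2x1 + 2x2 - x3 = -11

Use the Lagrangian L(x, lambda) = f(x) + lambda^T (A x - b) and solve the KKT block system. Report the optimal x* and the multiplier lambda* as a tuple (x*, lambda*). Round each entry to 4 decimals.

Form the Lagrangian:
  L(x, lambda) = (1/2) x^T Q x + c^T x + lambda^T (A x - b)
Stationarity (grad_x L = 0): Q x + c + A^T lambda = 0.
Primal feasibility: A x = b.

This gives the KKT block system:
  [ Q   A^T ] [ x     ]   [-c ]
  [ A    0  ] [ lambda ] = [ b ]

Solving the linear system:
  x*      = (3.5, -0.5, 3)
  lambda* = (-2.75, 22.5)
  f(x*)   = 105.75

x* = (3.5, -0.5, 3), lambda* = (-2.75, 22.5)
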